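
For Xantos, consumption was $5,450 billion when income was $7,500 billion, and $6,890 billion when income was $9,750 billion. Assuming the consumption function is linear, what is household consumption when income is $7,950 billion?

C = 5738

MPC = (6890 − 5450)/(9750 − 7500) = 1440/2250 = 0.64
a = 5450 − 0.64(7500) = 5450 − 4800 = 650
C = 650 + 0.64(7950) = 650 + 5088 = 5738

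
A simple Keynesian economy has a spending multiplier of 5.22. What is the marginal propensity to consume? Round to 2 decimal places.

MPC = 0.81

k = 1/(1 − MPC), so 1 − MPC = 1/k = 1/5.22 = 0.1916
MPC = 1 − 0.1916 = 0.81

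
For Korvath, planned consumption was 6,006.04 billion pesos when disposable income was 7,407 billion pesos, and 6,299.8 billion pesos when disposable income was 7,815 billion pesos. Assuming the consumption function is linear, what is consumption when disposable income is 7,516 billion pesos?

C = 6084.52

MPC = (6299.8 − 6006.04)/(7815 − 7407) = 293.76/408 = 0.72
a = 6006.04 − 0.72(7407) = 6006.04 − 5333.04 = 673
C = 673 + 0.72(7516) = 673 + 5411.52 = 6084.52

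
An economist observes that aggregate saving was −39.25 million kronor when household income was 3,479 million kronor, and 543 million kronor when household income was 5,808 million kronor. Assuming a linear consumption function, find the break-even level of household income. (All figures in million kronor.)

MPS = ΔS/ΔY = (543 − (-39.25))/(5808 − 3479) = 582.25/2329 = 0.25
MPC = 1 − MPS = 0.75
From S(3479) = -39.25: −a + 0.25(3479) = -39.25, so a = 869.75 − (-39.25) = 909
Break-even (S = 0): Y = a/MPS = 909/0.25 = 3636

Y = 3636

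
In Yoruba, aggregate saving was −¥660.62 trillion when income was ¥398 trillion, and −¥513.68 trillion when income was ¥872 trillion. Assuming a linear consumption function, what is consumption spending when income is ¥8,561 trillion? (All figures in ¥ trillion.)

MPS = ΔS/ΔY = (-513.68 − (-660.62))/(872 − 398) = 146.94/474 = 0.31
MPC = 1 − MPS = 0.69
Autonomous saving = -660.62 − 0.31(398) = -784, so a = 784
C = 784 + 0.69(8561) = 784 + 5907.09 = 6691.09

C = 6691.09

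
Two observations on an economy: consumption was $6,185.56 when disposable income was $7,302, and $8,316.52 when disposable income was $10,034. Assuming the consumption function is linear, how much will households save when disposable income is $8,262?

S = 1327.64

MPC = (8316.52 − 6185.56)/(10034 − 7302) = 2130.96/2732 = 0.78
a = 6185.56 − 0.78(7302) = 6185.56 − 5695.56 = 490
C = 490 + 0.78(8262) = 6934.36
S = 8262 − 6934.36 = 1327.64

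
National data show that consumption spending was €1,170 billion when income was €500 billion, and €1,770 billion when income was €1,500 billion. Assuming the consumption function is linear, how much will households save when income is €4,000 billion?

S = 730

MPC = (1770 − 1170)/(1500 − 500) = 600/1000 = 0.6
a = 1170 − 0.6(500) = 1170 − 300 = 870
C = 870 + 0.6(4000) = 3270
S = 4000 − 3270 = 730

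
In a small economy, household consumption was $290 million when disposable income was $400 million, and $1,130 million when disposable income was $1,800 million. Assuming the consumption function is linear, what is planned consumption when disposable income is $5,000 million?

MPC = (1130 − 290)/(1800 − 400) = 840/1400 = 0.6
a = 290 − 0.6(400) = 290 − 240 = 50
C = 50 + 0.6(5000) = 50 + 3000 = 3050

C = 3050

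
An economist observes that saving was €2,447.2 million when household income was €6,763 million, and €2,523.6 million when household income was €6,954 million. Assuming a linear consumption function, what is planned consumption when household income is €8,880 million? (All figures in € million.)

MPS = ΔS/ΔY = (2523.6 − 2447.2)/(6954 − 6763) = 76.4/191 = 0.4
MPC = 1 − MPS = 0.6
Autonomous saving = 2447.2 − 0.4(6763) = -258, so a = 258
C = 258 + 0.6(8880) = 258 + 5328 = 5586

C = 5586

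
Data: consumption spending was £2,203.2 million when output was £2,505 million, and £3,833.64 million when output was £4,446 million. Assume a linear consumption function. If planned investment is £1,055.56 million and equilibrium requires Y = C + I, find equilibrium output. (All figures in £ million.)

MPC = (3833.64 − 2203.2)/(4446 − 2505) = 1630.44/1941 = 0.84
a = 2203.2 − 0.84(2505) = 99
Equilibrium: Y = 99 + 0.84Y + 1055.56
0.16Y = 1154.56, so Y = 1154.56/0.16 = 7216

Y = 7216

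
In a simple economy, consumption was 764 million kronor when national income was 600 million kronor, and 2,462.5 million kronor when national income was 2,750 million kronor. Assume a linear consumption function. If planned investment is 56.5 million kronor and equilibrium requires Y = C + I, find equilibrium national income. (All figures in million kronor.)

Y = 1650

MPC = (2462.5 − 764)/(2750 − 600) = 1698.5/2150 = 0.79
a = 764 − 0.79(600) = 290
Equilibrium: Y = 290 + 0.79Y + 56.5
0.21Y = 346.5, so Y = 346.5/0.21 = 1650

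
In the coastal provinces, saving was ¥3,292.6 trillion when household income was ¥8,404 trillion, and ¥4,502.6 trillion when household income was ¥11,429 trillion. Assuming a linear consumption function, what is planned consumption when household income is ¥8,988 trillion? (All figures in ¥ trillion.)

C = 5461.8

MPS = ΔS/ΔY = (4502.6 − 3292.6)/(11429 − 8404) = 1210/3025 = 0.4
MPC = 1 − MPS = 0.6
Autonomous saving = 3292.6 − 0.4(8404) = -69, so a = 69
C = 69 + 0.6(8988) = 69 + 5392.8 = 5461.8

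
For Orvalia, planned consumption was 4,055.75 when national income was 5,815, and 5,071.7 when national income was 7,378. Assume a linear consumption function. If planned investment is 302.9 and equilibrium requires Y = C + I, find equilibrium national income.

MPC = (5071.7 − 4055.75)/(7378 − 5815) = 1015.95/1563 = 0.65
a = 4055.75 − 0.65(5815) = 276
Equilibrium: Y = 276 + 0.65Y + 302.9
0.35Y = 578.9, so Y = 578.9/0.35 = 1654

Y = 1654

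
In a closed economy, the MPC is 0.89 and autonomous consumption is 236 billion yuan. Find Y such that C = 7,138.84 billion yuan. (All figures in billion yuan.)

Y = 7756

236 + 0.89Y = 7138.84
0.89Y = 6902.84, so Y = 6902.84/0.89 = 7756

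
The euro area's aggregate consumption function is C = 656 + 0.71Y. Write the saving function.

S = -656 + 0.29Y

S = Y − C = Y − (656 + 0.71Y) = -656 + (1 − 0.71)Y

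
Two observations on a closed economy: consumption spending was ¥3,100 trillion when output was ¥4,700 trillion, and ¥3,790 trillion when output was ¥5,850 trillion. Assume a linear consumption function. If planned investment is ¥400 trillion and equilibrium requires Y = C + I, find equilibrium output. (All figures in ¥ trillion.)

MPC = (3790 − 3100)/(5850 − 4700) = 690/1150 = 0.6
a = 3100 − 0.6(4700) = 280
Equilibrium: Y = 280 + 0.6Y + 400
0.4Y = 680, so Y = 680/0.4 = 1700

Y = 1700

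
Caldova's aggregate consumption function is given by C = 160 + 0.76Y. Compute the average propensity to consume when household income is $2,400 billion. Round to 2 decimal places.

C = 160 + 0.76(2400) = 1984
APC = C/Y = 1984/2400 = 0.83

APC = 0.83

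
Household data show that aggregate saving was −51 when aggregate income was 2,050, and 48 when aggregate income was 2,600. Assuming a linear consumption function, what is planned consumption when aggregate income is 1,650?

C = 1773

MPS = ΔS/ΔY = (48 − (-51))/(2600 − 2050) = 99/550 = 0.18
MPC = 1 − MPS = 0.82
Autonomous saving = -51 − 0.18(2050) = -420, so a = 420
C = 420 + 0.82(1650) = 420 + 1353 = 1773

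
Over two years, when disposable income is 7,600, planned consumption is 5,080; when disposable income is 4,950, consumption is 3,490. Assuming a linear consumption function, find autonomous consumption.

a = 520

MPC = ΔC/ΔY = (5080 − 3490)/(7600 − 4950) = 1590/2650 = 0.6
a = C − MPC·Y = 3490 − 0.6(4950) = 3490 − 2970 = 520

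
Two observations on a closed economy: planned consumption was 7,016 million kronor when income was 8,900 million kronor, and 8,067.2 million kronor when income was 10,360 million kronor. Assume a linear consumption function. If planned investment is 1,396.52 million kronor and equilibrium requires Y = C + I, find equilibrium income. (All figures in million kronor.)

MPC = (8067.2 − 7016)/(10360 − 8900) = 1051.2/1460 = 0.72
a = 7016 − 0.72(8900) = 608
Equilibrium: Y = 608 + 0.72Y + 1396.52
0.28Y = 2004.52, so Y = 2004.52/0.28 = 7159

Y = 7159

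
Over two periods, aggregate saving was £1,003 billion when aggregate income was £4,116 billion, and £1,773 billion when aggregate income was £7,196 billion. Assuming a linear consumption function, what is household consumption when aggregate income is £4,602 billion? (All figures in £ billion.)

MPS = ΔS/ΔY = (1773 − 1003)/(7196 − 4116) = 770/3080 = 0.25
MPC = 1 − MPS = 0.75
Autonomous saving = 1003 − 0.25(4116) = -26, so a = 26
C = 26 + 0.75(4602) = 26 + 3451.5 = 3477.5

C = 3477.5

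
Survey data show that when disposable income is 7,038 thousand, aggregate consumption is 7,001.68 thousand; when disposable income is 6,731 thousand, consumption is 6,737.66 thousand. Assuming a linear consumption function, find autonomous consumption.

a = 949

MPC = ΔC/ΔY = (7001.68 − 6737.66)/(7038 − 6731) = 264.02/307 = 0.86
a = C − MPC·Y = 6737.66 − 0.86(6731) = 6737.66 − 5788.66 = 949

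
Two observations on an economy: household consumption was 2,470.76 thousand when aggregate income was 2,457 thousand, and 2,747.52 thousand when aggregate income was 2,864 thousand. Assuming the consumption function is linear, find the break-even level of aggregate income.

Y = 2500

MPC = (2747.52 − 2470.76)/(2864 − 2457) = 276.76/407 = 0.68
a = 2470.76 − 0.68(2457) = 2470.76 − 1670.76 = 800
Break-even: Y = a/(1−MPC) = 800/0.32 = 2500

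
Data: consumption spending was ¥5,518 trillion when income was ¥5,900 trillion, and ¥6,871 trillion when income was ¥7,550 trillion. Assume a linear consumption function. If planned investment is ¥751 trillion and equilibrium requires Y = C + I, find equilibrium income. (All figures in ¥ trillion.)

Y = 7950

MPC = (6871 − 5518)/(7550 − 5900) = 1353/1650 = 0.82
a = 5518 − 0.82(5900) = 680
Equilibrium: Y = 680 + 0.82Y + 751
0.18Y = 1431, so Y = 1431/0.18 = 7950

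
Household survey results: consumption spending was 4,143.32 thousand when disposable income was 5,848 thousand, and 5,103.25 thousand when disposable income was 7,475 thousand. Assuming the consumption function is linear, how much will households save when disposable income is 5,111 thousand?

S = 1402.51

MPC = (5103.25 − 4143.32)/(7475 − 5848) = 959.93/1627 = 0.59
a = 4143.32 − 0.59(5848) = 4143.32 − 3450.32 = 693
C = 693 + 0.59(5111) = 3708.49
S = 5111 − 3708.49 = 1402.51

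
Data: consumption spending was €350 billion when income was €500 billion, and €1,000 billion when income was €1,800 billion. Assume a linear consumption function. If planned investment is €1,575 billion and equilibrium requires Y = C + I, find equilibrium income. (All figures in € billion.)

MPC = (1000 − 350)/(1800 − 500) = 650/1300 = 0.5
a = 350 − 0.5(500) = 100
Equilibrium: Y = 100 + 0.5Y + 1575
0.5Y = 1675, so Y = 1675/0.5 = 3350

Y = 3350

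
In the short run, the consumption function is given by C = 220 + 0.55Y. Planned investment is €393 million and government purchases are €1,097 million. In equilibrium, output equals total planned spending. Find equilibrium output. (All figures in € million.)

Y = 3800

Y = C + I + G = 220 + 0.55Y + 393 + 1097
Y − 0.55Y = 1710
0.45Y = 1710, so Y = 1710/0.45 = 3800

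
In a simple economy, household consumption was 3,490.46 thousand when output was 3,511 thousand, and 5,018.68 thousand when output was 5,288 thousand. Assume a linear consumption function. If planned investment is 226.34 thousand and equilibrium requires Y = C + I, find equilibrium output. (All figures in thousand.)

MPC = (5018.68 − 3490.46)/(5288 − 3511) = 1528.22/1777 = 0.86
a = 3490.46 − 0.86(3511) = 471
Equilibrium: Y = 471 + 0.86Y + 226.34
0.14Y = 697.34, so Y = 697.34/0.14 = 4981

Y = 4981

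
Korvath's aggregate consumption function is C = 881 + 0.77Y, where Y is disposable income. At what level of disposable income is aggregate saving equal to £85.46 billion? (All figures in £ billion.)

Y = 4202

S = Y − C = -881 + 0.23Y
-881 + 0.23Y = 85.46, so 0.23Y = 966.46 and Y = 4202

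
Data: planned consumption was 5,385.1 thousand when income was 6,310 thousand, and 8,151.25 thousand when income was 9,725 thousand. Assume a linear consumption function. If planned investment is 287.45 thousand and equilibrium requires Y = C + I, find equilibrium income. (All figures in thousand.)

Y = 2955

MPC = (8151.25 − 5385.1)/(9725 − 6310) = 2766.15/3415 = 0.81
a = 5385.1 − 0.81(6310) = 274
Equilibrium: Y = 274 + 0.81Y + 287.45
0.19Y = 561.45, so Y = 561.45/0.19 = 2955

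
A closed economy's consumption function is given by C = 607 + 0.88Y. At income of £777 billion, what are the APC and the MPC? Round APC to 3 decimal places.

MPC = 0.88 (the slope of the consumption function)
C = 607 + 0.88(777) = 1290.76, so APC = 1290.76/777 = 1.661

APC = 1.661; MPC = 0.88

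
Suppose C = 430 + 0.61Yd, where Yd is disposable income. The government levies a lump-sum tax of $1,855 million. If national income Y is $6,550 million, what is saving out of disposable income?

S = 1401.05

Yd = Y − T = 6550 − 1855 = 4695
C = 430 + 0.61(4695) = 430 + 2863.95 = 3293.95
S = Yd − C = 4695 − 3293.95 = 1401.05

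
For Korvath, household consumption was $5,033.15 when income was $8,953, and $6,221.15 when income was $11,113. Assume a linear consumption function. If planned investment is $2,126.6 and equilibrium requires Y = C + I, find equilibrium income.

MPC = (6221.15 − 5033.15)/(11113 − 8953) = 1188/2160 = 0.55
a = 5033.15 − 0.55(8953) = 109
Equilibrium: Y = 109 + 0.55Y + 2126.6
0.45Y = 2235.6, so Y = 2235.6/0.45 = 4968

Y = 4968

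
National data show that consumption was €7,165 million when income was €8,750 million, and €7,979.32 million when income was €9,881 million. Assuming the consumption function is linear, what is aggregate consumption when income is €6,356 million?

MPC = (7979.32 − 7165)/(9881 − 8750) = 814.32/1131 = 0.72
a = 7165 − 0.72(8750) = 7165 − 6300 = 865
C = 865 + 0.72(6356) = 865 + 4576.32 = 5441.32

C = 5441.32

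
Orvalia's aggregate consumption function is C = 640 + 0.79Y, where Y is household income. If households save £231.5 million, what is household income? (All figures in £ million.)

S = Y − C = -640 + 0.21Y
-640 + 0.21Y = 231.5, so 0.21Y = 871.5 and Y = 4150

Y = 4150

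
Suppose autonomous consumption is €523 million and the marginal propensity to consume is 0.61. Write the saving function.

S = -523 + 0.39Y

S = Y − C = Y − (523 + 0.61Y) = -523 + (1 − 0.61)Y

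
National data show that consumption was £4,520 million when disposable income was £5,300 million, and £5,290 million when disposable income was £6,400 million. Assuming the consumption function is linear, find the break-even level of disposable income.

Y = 2700

MPC = (5290 − 4520)/(6400 − 5300) = 770/1100 = 0.7
a = 4520 − 0.7(5300) = 4520 − 3710 = 810
Break-even: Y = a/(1−MPC) = 810/0.3 = 2700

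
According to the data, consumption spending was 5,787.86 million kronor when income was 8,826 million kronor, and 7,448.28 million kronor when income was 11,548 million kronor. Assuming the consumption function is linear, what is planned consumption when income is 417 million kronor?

C = 658.37

MPC = (7448.28 − 5787.86)/(11548 − 8826) = 1660.42/2722 = 0.61
a = 5787.86 − 0.61(8826) = 5787.86 − 5383.86 = 404
C = 404 + 0.61(417) = 404 + 254.37 = 658.37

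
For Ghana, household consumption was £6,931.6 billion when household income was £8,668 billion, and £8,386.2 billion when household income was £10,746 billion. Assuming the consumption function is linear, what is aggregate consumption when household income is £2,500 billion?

MPC = (8386.2 − 6931.6)/(10746 − 8668) = 1454.6/2078 = 0.7
a = 6931.6 − 0.7(8668) = 6931.6 − 6067.6 = 864
C = 864 + 0.7(2500) = 864 + 1750 = 2614

C = 2614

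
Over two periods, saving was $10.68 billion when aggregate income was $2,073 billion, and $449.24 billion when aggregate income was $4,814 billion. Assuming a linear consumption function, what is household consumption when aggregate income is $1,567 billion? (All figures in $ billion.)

MPS = ΔS/ΔY = (449.24 − 10.68)/(4814 − 2073) = 438.56/2741 = 0.16
MPC = 1 − MPS = 0.84
Autonomous saving = 10.68 − 0.16(2073) = -321, so a = 321
C = 321 + 0.84(1567) = 321 + 1316.28 = 1637.28

C = 1637.28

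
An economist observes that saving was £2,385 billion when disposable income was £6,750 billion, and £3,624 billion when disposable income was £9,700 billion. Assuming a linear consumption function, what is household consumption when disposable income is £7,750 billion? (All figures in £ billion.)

C = 4945

MPS = ΔS/ΔY = (3624 − 2385)/(9700 − 6750) = 1239/2950 = 0.42
MPC = 1 − MPS = 0.58
Autonomous saving = 2385 − 0.42(6750) = -450, so a = 450
C = 450 + 0.58(7750) = 450 + 4495 = 4945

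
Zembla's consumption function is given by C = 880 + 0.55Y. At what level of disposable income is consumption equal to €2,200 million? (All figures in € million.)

Y = 2400

880 + 0.55Y = 2200
0.55Y = 1320, so Y = 1320/0.55 = 2400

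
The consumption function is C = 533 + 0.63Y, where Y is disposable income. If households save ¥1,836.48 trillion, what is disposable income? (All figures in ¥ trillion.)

S = Y − C = -533 + 0.37Y
-533 + 0.37Y = 1836.48, so 0.37Y = 2369.48 and Y = 6404

Y = 6404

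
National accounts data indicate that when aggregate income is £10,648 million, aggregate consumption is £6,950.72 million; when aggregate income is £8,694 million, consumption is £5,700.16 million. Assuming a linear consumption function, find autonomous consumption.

MPC = ΔC/ΔY = (6950.72 − 5700.16)/(10648 − 8694) = 1250.56/1954 = 0.64
a = C − MPC·Y = 5700.16 − 0.64(8694) = 5700.16 − 5564.16 = 136

a = 136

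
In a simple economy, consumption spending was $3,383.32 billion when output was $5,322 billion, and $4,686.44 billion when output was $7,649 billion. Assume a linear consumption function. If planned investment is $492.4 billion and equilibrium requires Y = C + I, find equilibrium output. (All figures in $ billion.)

Y = 2035

MPC = (4686.44 − 3383.32)/(7649 − 5322) = 1303.12/2327 = 0.56
a = 3383.32 − 0.56(5322) = 403
Equilibrium: Y = 403 + 0.56Y + 492.4
0.44Y = 895.4, so Y = 895.4/0.44 = 2035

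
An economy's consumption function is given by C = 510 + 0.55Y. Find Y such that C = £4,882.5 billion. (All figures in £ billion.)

510 + 0.55Y = 4882.5
0.55Y = 4372.5, so Y = 4372.5/0.55 = 7950

Y = 7950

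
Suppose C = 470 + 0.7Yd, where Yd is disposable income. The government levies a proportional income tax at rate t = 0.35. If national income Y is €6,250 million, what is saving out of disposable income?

Yd = (1 − 0.35)(6250) = 0.65(6250) = 4062.5
C = 470 + 0.7(4062.5) = 470 + 2843.75 = 3313.75
S = Yd − C = 4062.5 − 3313.75 = 748.75

S = 748.75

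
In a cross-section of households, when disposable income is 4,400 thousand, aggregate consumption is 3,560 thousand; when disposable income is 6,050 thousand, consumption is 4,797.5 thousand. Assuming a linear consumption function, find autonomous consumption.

a = 260

MPC = ΔC/ΔY = (4797.5 − 3560)/(6050 − 4400) = 1237.5/1650 = 0.75
a = C − MPC·Y = 3560 − 0.75(4400) = 3560 − 3300 = 260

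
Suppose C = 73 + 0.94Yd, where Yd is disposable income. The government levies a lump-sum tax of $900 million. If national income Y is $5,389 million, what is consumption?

Yd = Y − T = 5389 − 900 = 4489
C = 73 + 0.94(4489) = 73 + 4219.66 = 4292.66

C = 4292.66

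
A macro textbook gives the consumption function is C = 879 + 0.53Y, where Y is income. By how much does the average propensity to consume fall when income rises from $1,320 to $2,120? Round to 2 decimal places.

At Y = 1320: C = 879 + 0.53(1320) = 1578.6, APC = 1578.6/1320 = 1.196
At Y = 2120: C = 2002.6, APC = 2002.6/2120 = 0.945
Fall in APC = 1.196 − 0.945 = 0.251 ≈ 0.25

ΔAPC = 0.25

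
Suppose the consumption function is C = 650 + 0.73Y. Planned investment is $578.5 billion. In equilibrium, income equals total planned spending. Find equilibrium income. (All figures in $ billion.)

Y = C + I = 650 + 0.73Y + 578.5
Y − 0.73Y = 1228.5
0.27Y = 1228.5, so Y = 1228.5/0.27 = 4550

Y = 4550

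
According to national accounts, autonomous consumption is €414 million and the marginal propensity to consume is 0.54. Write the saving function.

S = -414 + 0.46Y

S = Y − C = Y − (414 + 0.54Y) = -414 + (1 − 0.54)Y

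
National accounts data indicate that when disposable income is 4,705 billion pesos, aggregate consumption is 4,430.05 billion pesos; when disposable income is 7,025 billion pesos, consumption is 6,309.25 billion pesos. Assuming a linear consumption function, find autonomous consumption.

MPC = ΔC/ΔY = (6309.25 − 4430.05)/(7025 − 4705) = 1879.2/2320 = 0.81
a = C − MPC·Y = 4430.05 − 0.81(4705) = 4430.05 − 3811.05 = 619

a = 619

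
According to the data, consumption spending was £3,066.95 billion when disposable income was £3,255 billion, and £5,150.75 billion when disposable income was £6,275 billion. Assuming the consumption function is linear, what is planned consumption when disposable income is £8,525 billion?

MPC = (5150.75 − 3066.95)/(6275 − 3255) = 2083.8/3020 = 0.69
a = 3066.95 − 0.69(3255) = 3066.95 − 2245.95 = 821
C = 821 + 0.69(8525) = 821 + 5882.25 = 6703.25

C = 6703.25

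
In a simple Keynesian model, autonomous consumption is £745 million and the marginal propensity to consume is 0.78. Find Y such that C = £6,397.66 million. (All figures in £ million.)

Y = 7247

745 + 0.78Y = 6397.66
0.78Y = 5652.66, so Y = 5652.66/0.78 = 7247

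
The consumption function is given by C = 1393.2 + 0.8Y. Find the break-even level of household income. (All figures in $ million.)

Y = 6966

At break-even, C = Y: 1393.2 + 0.8Y = Y
0.2Y = 1393.2, so Y = 1393.2/0.2 = 6966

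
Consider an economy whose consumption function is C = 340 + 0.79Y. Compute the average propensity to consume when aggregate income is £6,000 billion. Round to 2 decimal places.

APC = 0.85

C = 340 + 0.79(6000) = 5080
APC = C/Y = 5080/6000 = 0.85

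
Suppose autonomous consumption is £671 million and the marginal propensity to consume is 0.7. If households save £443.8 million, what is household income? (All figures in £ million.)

Y = 3716

S = Y − C = -671 + 0.3Y
-671 + 0.3Y = 443.8, so 0.3Y = 1114.8 and Y = 3716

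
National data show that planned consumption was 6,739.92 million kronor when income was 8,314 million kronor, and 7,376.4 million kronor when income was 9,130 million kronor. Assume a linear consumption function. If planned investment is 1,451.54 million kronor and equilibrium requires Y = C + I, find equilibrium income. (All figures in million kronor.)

MPC = (7376.4 − 6739.92)/(9130 − 8314) = 636.48/816 = 0.78
a = 6739.92 − 0.78(8314) = 255
Equilibrium: Y = 255 + 0.78Y + 1451.54
0.22Y = 1706.54, so Y = 1706.54/0.22 = 7757

Y = 7757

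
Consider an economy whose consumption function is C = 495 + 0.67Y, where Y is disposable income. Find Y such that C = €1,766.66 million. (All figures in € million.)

Y = 1898

495 + 0.67Y = 1766.66
0.67Y = 1271.66, so Y = 1271.66/0.67 = 1898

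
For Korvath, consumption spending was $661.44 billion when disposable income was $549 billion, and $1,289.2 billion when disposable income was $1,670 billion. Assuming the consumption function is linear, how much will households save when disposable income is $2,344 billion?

S = 677.36

MPC = (1289.2 − 661.44)/(1670 − 549) = 627.76/1121 = 0.56
a = 661.44 − 0.56(549) = 661.44 − 307.44 = 354
C = 354 + 0.56(2344) = 1666.64
S = 2344 − 1666.64 = 677.36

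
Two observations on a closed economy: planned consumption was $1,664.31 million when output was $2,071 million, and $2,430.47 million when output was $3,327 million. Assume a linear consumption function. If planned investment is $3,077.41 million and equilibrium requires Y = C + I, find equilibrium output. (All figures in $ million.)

MPC = (2430.47 − 1664.31)/(3327 − 2071) = 766.16/1256 = 0.61
a = 1664.31 − 0.61(2071) = 401
Equilibrium: Y = 401 + 0.61Y + 3077.41
0.39Y = 3478.41, so Y = 3478.41/0.39 = 8919

Y = 8919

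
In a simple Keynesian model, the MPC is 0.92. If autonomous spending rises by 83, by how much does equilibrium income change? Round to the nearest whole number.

The multiplier is 1/(1 − MPC) = 1/0.08.
ΔY = 83/0.08 = 1037.50 ≈ 1038

ΔY ≈ 1038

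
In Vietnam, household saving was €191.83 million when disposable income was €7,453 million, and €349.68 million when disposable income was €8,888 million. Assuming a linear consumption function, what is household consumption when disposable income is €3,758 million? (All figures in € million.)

C = 3972.62

MPS = ΔS/ΔY = (349.68 − 191.83)/(8888 − 7453) = 157.85/1435 = 0.11
MPC = 1 − MPS = 0.89
Autonomous saving = 191.83 − 0.11(7453) = -628, so a = 628
C = 628 + 0.89(3758) = 628 + 3344.62 = 3972.62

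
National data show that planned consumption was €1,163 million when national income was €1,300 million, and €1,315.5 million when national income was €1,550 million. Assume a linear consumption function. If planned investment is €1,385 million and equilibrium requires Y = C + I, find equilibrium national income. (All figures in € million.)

MPC = (1315.5 − 1163)/(1550 − 1300) = 152.5/250 = 0.61
a = 1163 − 0.61(1300) = 370
Equilibrium: Y = 370 + 0.61Y + 1385
0.39Y = 1755, so Y = 1755/0.39 = 4500

Y = 4500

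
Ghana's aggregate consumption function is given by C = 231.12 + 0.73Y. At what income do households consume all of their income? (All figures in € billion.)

Y = 856

At break-even, C = Y: 231.12 + 0.73Y = Y
0.27Y = 231.12, so Y = 231.12/0.27 = 856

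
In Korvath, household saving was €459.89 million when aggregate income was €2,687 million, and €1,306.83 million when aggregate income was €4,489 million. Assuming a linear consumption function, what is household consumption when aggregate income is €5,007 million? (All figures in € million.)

MPS = ΔS/ΔY = (1306.83 − 459.89)/(4489 − 2687) = 846.94/1802 = 0.47
MPC = 1 − MPS = 0.53
Autonomous saving = 459.89 − 0.47(2687) = -803, so a = 803
C = 803 + 0.53(5007) = 803 + 2653.71 = 3456.71

C = 3456.71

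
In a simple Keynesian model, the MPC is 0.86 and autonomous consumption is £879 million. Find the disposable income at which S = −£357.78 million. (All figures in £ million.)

Y = 3723

S = Y − C = -879 + 0.14Y
-879 + 0.14Y = -357.78, so 0.14Y = 521.22 and Y = 3723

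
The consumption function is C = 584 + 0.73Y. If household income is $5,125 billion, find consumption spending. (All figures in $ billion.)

C = 4325.25

C = 584 + 0.73(5125) = 584 + 3741.25 = 4325.25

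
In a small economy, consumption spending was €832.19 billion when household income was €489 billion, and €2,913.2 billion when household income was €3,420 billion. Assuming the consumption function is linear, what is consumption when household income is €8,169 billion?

MPC = (2913.2 − 832.19)/(3420 − 489) = 2081.01/2931 = 0.71
a = 832.19 − 0.71(489) = 832.19 − 347.19 = 485
C = 485 + 0.71(8169) = 485 + 5799.99 = 6284.99

C = 6284.99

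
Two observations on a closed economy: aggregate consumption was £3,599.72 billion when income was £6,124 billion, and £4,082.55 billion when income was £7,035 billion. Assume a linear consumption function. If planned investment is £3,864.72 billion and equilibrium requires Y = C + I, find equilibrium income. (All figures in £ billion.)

MPC = (4082.55 − 3599.72)/(7035 − 6124) = 482.83/911 = 0.53
a = 3599.72 − 0.53(6124) = 354
Equilibrium: Y = 354 + 0.53Y + 3864.72
0.47Y = 4218.72, so Y = 4218.72/0.47 = 8976

Y = 8976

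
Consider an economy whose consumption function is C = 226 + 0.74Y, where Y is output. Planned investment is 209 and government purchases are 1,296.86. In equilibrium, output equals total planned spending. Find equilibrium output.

Y = C + I + G = 226 + 0.74Y + 209 + 1296.86
Y − 0.74Y = 1731.86
0.26Y = 1731.86, so Y = 1731.86/0.26 = 6661

Y = 6661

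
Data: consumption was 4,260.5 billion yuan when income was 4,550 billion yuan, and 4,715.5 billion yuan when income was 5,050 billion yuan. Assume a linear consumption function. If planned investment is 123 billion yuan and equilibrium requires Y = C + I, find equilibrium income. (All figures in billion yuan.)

MPC = (4715.5 − 4260.5)/(5050 − 4550) = 455/500 = 0.91
a = 4260.5 − 0.91(4550) = 120
Equilibrium: Y = 120 + 0.91Y + 123
0.09Y = 243, so Y = 243/0.09 = 2700

Y = 2700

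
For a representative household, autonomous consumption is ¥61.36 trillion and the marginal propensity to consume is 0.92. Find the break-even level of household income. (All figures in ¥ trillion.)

At break-even, C = Y: 61.36 + 0.92Y = Y
0.08Y = 61.36, so Y = 61.36/0.08 = 767

Y = 767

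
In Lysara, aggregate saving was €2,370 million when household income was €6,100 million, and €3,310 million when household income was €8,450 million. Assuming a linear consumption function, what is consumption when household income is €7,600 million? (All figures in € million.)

C = 4630

MPS = ΔS/ΔY = (3310 − 2370)/(8450 − 6100) = 940/2350 = 0.4
MPC = 1 − MPS = 0.6
Autonomous saving = 2370 − 0.4(6100) = -70, so a = 70
C = 70 + 0.6(7600) = 70 + 4560 = 4630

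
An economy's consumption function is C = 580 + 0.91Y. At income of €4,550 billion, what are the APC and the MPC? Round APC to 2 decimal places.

MPC = 0.91 (the slope of the consumption function)
C = 580 + 0.91(4550) = 4720.5, so APC = 4720.5/4550 = 1.04

APC = 1.04; MPC = 0.91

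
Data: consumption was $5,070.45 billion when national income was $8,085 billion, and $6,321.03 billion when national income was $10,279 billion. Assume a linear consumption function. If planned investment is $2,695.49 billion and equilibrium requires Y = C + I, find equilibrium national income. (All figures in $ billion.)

MPC = (6321.03 − 5070.45)/(10279 − 8085) = 1250.58/2194 = 0.57
a = 5070.45 − 0.57(8085) = 462
Equilibrium: Y = 462 + 0.57Y + 2695.49
0.43Y = 3157.49, so Y = 3157.49/0.43 = 7343

Y = 7343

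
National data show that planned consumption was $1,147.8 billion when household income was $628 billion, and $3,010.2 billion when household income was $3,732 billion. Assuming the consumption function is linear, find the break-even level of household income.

Y = 1927.5

MPC = (3010.2 − 1147.8)/(3732 − 628) = 1862.4/3104 = 0.6
a = 1147.8 − 0.6(628) = 1147.8 − 376.8 = 771
Break-even: Y = a/(1−MPC) = 771/0.4 = 1927.5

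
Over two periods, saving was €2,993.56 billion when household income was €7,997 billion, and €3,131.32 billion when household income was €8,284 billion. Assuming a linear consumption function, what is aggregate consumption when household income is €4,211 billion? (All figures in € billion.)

MPS = ΔS/ΔY = (3131.32 − 2993.56)/(8284 − 7997) = 137.76/287 = 0.48
MPC = 1 − MPS = 0.52
Autonomous saving = 2993.56 − 0.48(7997) = -845, so a = 845
C = 845 + 0.52(4211) = 845 + 2189.72 = 3034.72

C = 3034.72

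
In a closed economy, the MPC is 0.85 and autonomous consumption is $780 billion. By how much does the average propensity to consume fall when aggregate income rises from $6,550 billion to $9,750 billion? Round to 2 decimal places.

At Y = 6550: C = 780 + 0.85(6550) = 6347.5, APC = 6347.5/6550 = 0.969
At Y = 9750: C = 9067.5, APC = 9067.5/9750 = 0.930
Fall in APC = 0.969 − 0.930 = 0.039 ≈ 0.04

ΔAPC = 0.04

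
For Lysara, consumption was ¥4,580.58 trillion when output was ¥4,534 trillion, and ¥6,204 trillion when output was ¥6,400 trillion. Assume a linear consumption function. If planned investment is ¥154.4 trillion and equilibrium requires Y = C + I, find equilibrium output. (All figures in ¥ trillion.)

Y = 6080

MPC = (6204 − 4580.58)/(6400 − 4534) = 1623.42/1866 = 0.87
a = 4580.58 − 0.87(4534) = 636
Equilibrium: Y = 636 + 0.87Y + 154.4
0.13Y = 790.4, so Y = 790.4/0.13 = 6080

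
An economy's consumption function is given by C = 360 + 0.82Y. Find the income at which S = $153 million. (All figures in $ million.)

Y = 2850

S = Y − C = -360 + 0.18Y
-360 + 0.18Y = 153, so 0.18Y = 513 and Y = 2850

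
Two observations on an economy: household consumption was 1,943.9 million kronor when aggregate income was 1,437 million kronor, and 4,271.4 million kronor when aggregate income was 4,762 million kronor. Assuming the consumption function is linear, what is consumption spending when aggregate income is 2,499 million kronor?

MPC = (4271.4 − 1943.9)/(4762 − 1437) = 2327.5/3325 = 0.7
a = 1943.9 − 0.7(1437) = 1943.9 − 1005.9 = 938
C = 938 + 0.7(2499) = 938 + 1749.3 = 2687.3

C = 2687.3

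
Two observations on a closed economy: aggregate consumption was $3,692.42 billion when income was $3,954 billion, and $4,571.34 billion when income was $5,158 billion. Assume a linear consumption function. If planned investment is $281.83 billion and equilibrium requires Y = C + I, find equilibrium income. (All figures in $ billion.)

MPC = (4571.34 − 3692.42)/(5158 − 3954) = 878.92/1204 = 0.73
a = 3692.42 − 0.73(3954) = 806
Equilibrium: Y = 806 + 0.73Y + 281.83
0.27Y = 1087.83, so Y = 1087.83/0.27 = 4029

Y = 4029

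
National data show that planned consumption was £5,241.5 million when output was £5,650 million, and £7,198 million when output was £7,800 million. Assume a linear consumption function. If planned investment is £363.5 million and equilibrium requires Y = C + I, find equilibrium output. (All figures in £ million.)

MPC = (7198 − 5241.5)/(7800 − 5650) = 1956.5/2150 = 0.91
a = 5241.5 − 0.91(5650) = 100
Equilibrium: Y = 100 + 0.91Y + 363.5
0.09Y = 463.5, so Y = 463.5/0.09 = 5150

Y = 5150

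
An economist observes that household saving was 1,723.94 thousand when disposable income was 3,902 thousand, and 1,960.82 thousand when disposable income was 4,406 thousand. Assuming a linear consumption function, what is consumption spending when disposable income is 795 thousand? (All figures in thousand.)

C = 531.35

MPS = ΔS/ΔY = (1960.82 − 1723.94)/(4406 − 3902) = 236.88/504 = 0.47
MPC = 1 − MPS = 0.53
Autonomous saving = 1723.94 − 0.47(3902) = -110, so a = 110
C = 110 + 0.53(795) = 110 + 421.35 = 531.35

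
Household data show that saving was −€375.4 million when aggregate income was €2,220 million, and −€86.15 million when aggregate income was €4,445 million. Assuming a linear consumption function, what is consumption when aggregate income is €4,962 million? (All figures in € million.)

MPS = ΔS/ΔY = (-86.15 − (-375.4))/(4445 − 2220) = 289.25/2225 = 0.13
MPC = 1 − MPS = 0.87
Autonomous saving = -375.4 − 0.13(2220) = -664, so a = 664
C = 664 + 0.87(4962) = 664 + 4316.94 = 4980.94

C = 4980.94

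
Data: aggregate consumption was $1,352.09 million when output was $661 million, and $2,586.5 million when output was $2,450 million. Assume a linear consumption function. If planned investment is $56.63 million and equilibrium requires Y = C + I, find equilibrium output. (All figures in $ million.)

MPC = (2586.5 − 1352.09)/(2450 − 661) = 1234.41/1789 = 0.69
a = 1352.09 − 0.69(661) = 896
Equilibrium: Y = 896 + 0.69Y + 56.63
0.31Y = 952.63, so Y = 952.63/0.31 = 3073

Y = 3073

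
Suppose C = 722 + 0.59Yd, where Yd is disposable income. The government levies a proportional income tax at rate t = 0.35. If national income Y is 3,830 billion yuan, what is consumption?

C = 2190.805

Yd = (1 − 0.35)(3830) = 0.65(3830) = 2489.5
C = 722 + 0.59(2489.5) = 722 + 1468.805 = 2190.805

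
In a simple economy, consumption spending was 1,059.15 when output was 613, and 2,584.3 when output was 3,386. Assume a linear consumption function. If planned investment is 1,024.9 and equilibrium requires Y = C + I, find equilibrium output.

MPC = (2584.3 − 1059.15)/(3386 − 613) = 1525.15/2773 = 0.55
a = 1059.15 − 0.55(613) = 722
Equilibrium: Y = 722 + 0.55Y + 1024.9
0.45Y = 1746.9, so Y = 1746.9/0.45 = 3882

Y = 3882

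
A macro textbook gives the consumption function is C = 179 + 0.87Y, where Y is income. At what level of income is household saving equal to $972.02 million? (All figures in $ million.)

S = Y − C = -179 + 0.13Y
-179 + 0.13Y = 972.02, so 0.13Y = 1151.02 and Y = 8854

Y = 8854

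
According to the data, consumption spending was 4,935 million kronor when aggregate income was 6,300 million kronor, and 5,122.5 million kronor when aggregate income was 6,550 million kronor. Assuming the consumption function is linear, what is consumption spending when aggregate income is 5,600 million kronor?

MPC = (5122.5 − 4935)/(6550 − 6300) = 187.5/250 = 0.75
a = 4935 − 0.75(6300) = 4935 − 4725 = 210
C = 210 + 0.75(5600) = 210 + 4200 = 4410

C = 4410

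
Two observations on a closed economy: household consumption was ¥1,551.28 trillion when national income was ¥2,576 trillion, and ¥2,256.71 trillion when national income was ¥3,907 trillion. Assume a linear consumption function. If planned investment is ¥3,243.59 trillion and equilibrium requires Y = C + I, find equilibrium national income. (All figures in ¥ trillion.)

Y = 7297

MPC = (2256.71 − 1551.28)/(3907 − 2576) = 705.43/1331 = 0.53
a = 1551.28 − 0.53(2576) = 186
Equilibrium: Y = 186 + 0.53Y + 3243.59
0.47Y = 3429.59, so Y = 3429.59/0.47 = 7297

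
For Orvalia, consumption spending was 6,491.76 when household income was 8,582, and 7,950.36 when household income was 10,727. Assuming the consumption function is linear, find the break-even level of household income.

Y = 2050

MPC = (7950.36 − 6491.76)/(10727 − 8582) = 1458.6/2145 = 0.68
a = 6491.76 − 0.68(8582) = 6491.76 − 5835.76 = 656
Break-even: Y = a/(1−MPC) = 656/0.32 = 2050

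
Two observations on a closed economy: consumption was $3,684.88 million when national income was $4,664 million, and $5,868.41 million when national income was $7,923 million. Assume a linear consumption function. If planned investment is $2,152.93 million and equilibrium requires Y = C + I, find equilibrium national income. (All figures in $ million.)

Y = 8221

MPC = (5868.41 − 3684.88)/(7923 − 4664) = 2183.53/3259 = 0.67
a = 3684.88 − 0.67(4664) = 560
Equilibrium: Y = 560 + 0.67Y + 2152.93
0.33Y = 2712.93, so Y = 2712.93/0.33 = 8221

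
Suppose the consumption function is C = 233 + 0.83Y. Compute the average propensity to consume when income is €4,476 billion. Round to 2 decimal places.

APC = 0.88

C = 233 + 0.83(4476) = 3948.08
APC = C/Y = 3948.08/4476 = 0.88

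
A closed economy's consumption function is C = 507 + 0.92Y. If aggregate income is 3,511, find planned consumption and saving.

C = 3737.12; S = -226.12

C = 507 + 0.92(3511) = 507 + 3230.12 = 3737.12
S = Y − C = 3511 − 3737.12 = -226.12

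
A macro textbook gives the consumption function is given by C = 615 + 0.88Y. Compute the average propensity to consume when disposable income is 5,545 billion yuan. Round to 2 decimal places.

C = 615 + 0.88(5545) = 5494.6
APC = C/Y = 5494.6/5545 = 0.99

APC = 0.99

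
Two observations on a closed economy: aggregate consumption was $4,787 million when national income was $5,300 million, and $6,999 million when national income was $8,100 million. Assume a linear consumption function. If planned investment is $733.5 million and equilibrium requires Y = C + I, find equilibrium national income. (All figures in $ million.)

MPC = (6999 − 4787)/(8100 − 5300) = 2212/2800 = 0.79
a = 4787 − 0.79(5300) = 600
Equilibrium: Y = 600 + 0.79Y + 733.5
0.21Y = 1333.5, so Y = 1333.5/0.21 = 6350

Y = 6350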